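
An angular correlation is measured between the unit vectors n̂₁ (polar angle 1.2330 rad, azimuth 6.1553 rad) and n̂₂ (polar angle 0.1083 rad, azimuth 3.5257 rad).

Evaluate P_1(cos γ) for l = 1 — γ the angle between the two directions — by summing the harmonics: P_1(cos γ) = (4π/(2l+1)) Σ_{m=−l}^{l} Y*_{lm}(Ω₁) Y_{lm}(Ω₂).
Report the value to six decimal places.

0.240564

Expand P_1 via completeness: Σ_{m} conj(Y_{1,m}) at Ω₁ times Y_{1,m} at Ω₂ —
  m=-1: (+0.323307-0.041573i) × (-0.034623+0.013994i) = -0.010612+0.005964i  (running Σ = -0.010612+0.005964i)
  m=0: (+0.161927-0.000000i) × (+0.485740+0.000000i) = +0.078654+0.000000i  (running Σ = +0.068042+0.005964i)
  m=1: (-0.323307-0.041573i) × (+0.034623+0.013994i) = -0.010612-0.005964i  (running Σ = +0.057430+0.000000i)
Total Σ_m = +0.057430+0.000000i. Multiply by 4.188790: +0.240564+0.000000i. P_1(cos γ) = 0.240564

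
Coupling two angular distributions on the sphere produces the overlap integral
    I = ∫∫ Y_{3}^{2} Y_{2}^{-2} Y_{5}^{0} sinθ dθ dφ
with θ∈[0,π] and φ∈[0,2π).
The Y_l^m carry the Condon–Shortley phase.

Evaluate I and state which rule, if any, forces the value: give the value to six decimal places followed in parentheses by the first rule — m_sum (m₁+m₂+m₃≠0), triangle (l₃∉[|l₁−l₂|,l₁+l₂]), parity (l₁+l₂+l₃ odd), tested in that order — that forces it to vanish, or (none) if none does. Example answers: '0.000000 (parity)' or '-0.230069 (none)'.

Rules hold: Σm=0, L=10 even, 1≤5≤5.
N = 7·5·11 = 385
Δ = 0!·6!·4!/11! = 1/2310
Racah Σ t=0..0: t=0:+1/144 = 1/144
⇒ 3j(3 2 5; 0 0 0)² = 10/231, sgn -1
Racah Σ t=0..0: t=0:+1/2880 = 1/2880
⇒ 3j(3 2 5; 2 -2 0)² = 1/462, sgn -1
4πI² = N·(3j₀)²·(3jₘ)² = 25/693
I = +1·√(0.036075/4π) = 0.05357948
No selection rule forces the value: the integral is nonzero (none).

0.053579 (none)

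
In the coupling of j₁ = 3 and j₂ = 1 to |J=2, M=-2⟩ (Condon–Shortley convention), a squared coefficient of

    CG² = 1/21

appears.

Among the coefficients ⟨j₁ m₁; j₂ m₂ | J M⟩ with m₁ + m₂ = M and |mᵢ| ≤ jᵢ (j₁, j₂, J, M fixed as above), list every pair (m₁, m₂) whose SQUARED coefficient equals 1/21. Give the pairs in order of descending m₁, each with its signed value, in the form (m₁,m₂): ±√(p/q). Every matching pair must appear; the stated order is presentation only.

(-1,-1): +√(1/21)

Admissible pairs with m₁+m₂ = M = -2: (-3,1), (-2,0), (-1,-1)
  (m₁,m₂)=(-1,-1): CG² = 1/21, CG = +√(1/21)   ← matches the target
  (m₁,m₂)=(-2,0): CG² = 5/21, CG = −√(5/21)
  (m₁,m₂)=(-3,1): CG² = 5/7, CG = +√(5/7)
Pairs with CG² = 1/21: (-1,-1): +√(1/21)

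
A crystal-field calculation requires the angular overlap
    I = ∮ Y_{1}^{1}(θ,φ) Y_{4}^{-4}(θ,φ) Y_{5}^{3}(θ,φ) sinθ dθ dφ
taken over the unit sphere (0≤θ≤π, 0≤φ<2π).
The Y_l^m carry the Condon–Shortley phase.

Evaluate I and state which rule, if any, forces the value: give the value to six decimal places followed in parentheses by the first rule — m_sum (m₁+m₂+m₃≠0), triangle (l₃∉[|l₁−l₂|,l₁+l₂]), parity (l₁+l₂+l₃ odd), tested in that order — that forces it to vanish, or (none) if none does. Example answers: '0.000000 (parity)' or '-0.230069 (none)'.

Checks pass: Σm=0; 10 even; l₃=5∈[3,5].
(2·1+1)(2·4+1)(2·5+1) = 297
Δ: 0! 2! 8! / 11! → 1/495
sum: t=0:+1/576 = 1/576
3j²(1 4 5; 0 0 0) = Δ·Π!·Σ² = 5/99  (sign -1)
sum: t=0:+1/80640 = 1/80640
3j²(1 4 5; 1 -4 3) = Δ·Π!·Σ² = 1/495  (sign +1)
combine: 4πI² = 297·5/99·1/495 = 1/33
take √, sign -1: I = -0.04910640
No selection rule forces the value: the integral is nonzero (none).

-0.049106 (none)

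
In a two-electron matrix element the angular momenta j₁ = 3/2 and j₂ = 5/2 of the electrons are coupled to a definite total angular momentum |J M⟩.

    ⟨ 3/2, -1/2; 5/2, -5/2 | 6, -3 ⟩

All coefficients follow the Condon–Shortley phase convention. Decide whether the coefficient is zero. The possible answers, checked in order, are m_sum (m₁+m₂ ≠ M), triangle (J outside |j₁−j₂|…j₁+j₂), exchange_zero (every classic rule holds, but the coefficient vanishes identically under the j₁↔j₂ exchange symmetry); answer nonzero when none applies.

m-sum: m₁+m₂ = -1/2+(-5/2) = -3, M = -3  ✓
triangle: need |j₁−j₂| ≤ J ≤ j₁+j₂, i.e. J ∈ [1, 4]; J = 6 is outside ✗ ⇒ coefficient is 0

triangle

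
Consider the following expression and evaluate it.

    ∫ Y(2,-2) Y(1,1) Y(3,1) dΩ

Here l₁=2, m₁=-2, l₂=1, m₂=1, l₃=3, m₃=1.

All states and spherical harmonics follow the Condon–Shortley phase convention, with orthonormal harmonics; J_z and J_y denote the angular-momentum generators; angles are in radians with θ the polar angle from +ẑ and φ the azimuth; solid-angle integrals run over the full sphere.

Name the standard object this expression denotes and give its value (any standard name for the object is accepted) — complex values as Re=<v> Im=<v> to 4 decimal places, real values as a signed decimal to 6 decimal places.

Gaunt coefficient, -0.082589

This is a Gaunt coefficient — the integral of a triple product of spherical harmonics over the sphere.
Rules hold: Σm=0, L=6 even, 1≤3≤3.
N = 5·3·7 = 105
Δ = 0!·4!·2!/7! = 1/105
Racah Σ t=0..0: t=0:+1/4 = 1/4
⇒ 3j(2 1 3; 0 0 0)² = 3/35, sgn -1
Racah Σ t=0..0: t=0:+1/48 = 1/48
⇒ 3j(2 1 3; -2 1 1)² = 1/105, sgn +1
4πI² = N·(3j₀)²·(3jₘ)² = 3/35
I = -1·√(0.0857143/4π) = -0.08258890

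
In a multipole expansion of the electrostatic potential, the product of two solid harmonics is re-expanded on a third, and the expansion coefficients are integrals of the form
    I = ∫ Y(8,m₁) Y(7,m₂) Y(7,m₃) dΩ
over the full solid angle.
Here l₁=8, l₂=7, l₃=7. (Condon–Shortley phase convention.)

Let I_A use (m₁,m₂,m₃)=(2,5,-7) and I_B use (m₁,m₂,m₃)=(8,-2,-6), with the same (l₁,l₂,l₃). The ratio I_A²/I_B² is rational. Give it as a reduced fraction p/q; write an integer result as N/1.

l's match ⇒ only the (l;m) 3-j factors differ between A and B.
A: triangle coeff Δ(8,7,7) = 1/22086194130; Σ_t [6,6]: t=6:+1/41803776000 = 1/41803776000; (3j)²=42/7429 [(8 7 7; 2 5 -7)], sign=+1
B: triangle coeff Δ(8,7,7) = 1/22086194130; Σ_t [0,0]: t=0:+1/195084288000 = 1/195084288000; (3j)²=351/52003 [(8 7 7; 8 -2 -6)], sign=-1
I_A²/I_B² = (42/7429)/(351/52003) = 98/117

98/117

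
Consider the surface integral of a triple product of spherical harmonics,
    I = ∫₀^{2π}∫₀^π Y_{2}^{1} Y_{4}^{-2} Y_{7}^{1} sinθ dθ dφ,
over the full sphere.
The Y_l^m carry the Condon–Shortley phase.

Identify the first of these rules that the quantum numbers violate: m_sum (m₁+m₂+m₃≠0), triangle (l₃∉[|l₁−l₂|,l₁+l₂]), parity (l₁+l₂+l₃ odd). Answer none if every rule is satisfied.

azimuthal sum: 1 − 2 + 1 = 0  ✓
l₃ must lie in [2,6]; have l₃=7  ✗
L = 2 + 4 + 7 = 13 (odd)

triangle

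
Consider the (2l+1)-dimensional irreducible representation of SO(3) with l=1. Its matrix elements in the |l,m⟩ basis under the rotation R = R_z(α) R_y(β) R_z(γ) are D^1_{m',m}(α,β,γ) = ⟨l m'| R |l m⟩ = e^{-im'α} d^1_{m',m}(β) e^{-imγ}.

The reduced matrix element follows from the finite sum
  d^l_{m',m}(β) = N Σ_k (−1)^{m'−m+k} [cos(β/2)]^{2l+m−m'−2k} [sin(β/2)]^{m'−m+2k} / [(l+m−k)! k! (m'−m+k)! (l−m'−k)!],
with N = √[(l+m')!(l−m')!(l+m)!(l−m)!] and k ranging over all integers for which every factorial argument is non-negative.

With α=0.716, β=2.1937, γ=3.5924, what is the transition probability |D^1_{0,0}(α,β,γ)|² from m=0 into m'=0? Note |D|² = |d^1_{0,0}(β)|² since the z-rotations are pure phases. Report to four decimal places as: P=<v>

Split into d^1_{0,0}(β=2.1937) × two z-phases.
c=cos(2.193700/2)=0.456401, s=sin(2.193700/2)=0.889774; N=√[1·1·1·1]=1.000000
Admissible k: 0..1 (factorial args all ≥0)
  k=0: (−1)^0·1.0000/(1)·0.4564^2·0.8898^0 = +0.208302
  k=1: (−1)^1·1.0000/(1)·0.4564^0·0.8898^2 = -0.791698
d^1_{0,0}(2.1937) = +0.208302 -0.791698 = -0.583396
|D^1_{0,0}|² = |d^1_{0,0}(β)|² = (-0.583396)² = 0.340351 (the z-rotation phases have unit modulus)

P=0.3404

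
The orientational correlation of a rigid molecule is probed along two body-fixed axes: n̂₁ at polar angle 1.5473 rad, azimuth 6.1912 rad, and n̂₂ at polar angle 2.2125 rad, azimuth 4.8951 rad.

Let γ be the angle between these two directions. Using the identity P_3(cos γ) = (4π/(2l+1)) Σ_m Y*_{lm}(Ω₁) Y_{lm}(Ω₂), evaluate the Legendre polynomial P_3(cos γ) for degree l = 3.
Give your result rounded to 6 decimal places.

-0.283793

Term-by-term m-sum for l=3 (normalisation 4π/7 = 1.795196):
  m=-3: Y*=0.40111 - 0.11359j  Y=-0.11177 - 0.18306j  product -0.06562 - 0.06073j
  m=-2: Y*=0.02359 - 0.00439j  Y=0.36664 - 0.14028j  product 0.00803 - 0.00492j
  m=-1: Y*=-0.32084 + 0.02960j  Y=0.03723 + 0.20147j  product -0.01791 - 0.06354j
  m=+0: Y*=-0.02628 + 0.00000j  Y=0.26997 + 0.00000j  product -0.00709 + 0.00000j
  m=+1: Y*=0.32084 + 0.02960j  Y=-0.03723 + 0.20147j  product -0.01791 + 0.06354j
  m=+2: Y*=0.02359 + 0.00439j  Y=0.36664 + 0.14028j  product 0.00803 + 0.00492j
  m=+3: Y*=-0.40111 - 0.11359j  Y=0.11177 - 0.18306j  product -0.06562 + 0.06073j
Total Σ_m = -0.15808 - 0.00000j. Multiply by 1.795196: -0.28379 - 0.00000j. P_3(cos γ) = -0.283793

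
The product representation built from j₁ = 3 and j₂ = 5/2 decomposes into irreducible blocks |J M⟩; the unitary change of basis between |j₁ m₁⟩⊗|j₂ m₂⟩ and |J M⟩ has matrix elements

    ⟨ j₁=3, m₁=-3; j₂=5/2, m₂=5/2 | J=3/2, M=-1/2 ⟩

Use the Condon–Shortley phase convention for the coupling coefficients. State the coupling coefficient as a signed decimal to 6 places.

triangle: 4!·2!·1!/8! = 48/40320
(j±m)!: 0!·6!·5!·0!·1!·2! = 172800
prefactor² = (2J+1)·Δ·N² = 5760/7
  k=4: +1/(4!·0!·2!·1!·0!·0!) = 1/48
Σ = 1/48  ⇒  CG² = 5760/7·(1/48)² = 5/14
CG = +√(5/14) = +0.597614

+0.597614  (= +√(5/14))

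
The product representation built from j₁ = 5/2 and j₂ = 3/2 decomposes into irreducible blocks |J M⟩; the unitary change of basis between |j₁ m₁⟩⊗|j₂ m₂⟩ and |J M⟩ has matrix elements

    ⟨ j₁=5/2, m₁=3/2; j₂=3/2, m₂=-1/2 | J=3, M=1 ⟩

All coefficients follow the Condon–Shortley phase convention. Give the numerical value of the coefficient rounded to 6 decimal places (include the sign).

triangle: 1!*4!*2!/8! = 48/40320
(j±m)!: 4!*1!*1!*2!*4!*2! = 2304
prefactor² = (2J+1)*Δ*N² = 96/5
  k=0: +1/(0!*1!*1!*1!*3!*1!) = 1/6
  k=1: −1/(1!*0!*0!*0!*4!*2!) = -1/48
Σ = 7/48  ⇒  CG² = 96/5*(7/48)² = 49/120
CG = +√(49/120) = +0.639010

+0.639010  (= +√(49/120))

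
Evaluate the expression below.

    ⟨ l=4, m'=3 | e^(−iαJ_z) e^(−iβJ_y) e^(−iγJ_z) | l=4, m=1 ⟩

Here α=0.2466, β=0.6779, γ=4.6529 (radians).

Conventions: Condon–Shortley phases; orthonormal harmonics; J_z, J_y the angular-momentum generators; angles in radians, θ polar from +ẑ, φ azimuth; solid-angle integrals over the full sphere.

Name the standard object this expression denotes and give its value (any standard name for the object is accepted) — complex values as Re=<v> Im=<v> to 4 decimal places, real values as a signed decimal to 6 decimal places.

This is a Wigner D-matrix element — the rotation-matrix element ⟨l m'| R(α,β,γ) |l m⟩ in the angular-momentum basis.
D^4_{3,1}(0.2466,0.6779,4.6529) = e^{-i·3·0.2466}·d^4_{3,1}(0.6779)·e^{-i·1·4.6529}. Compute d first:
c=cos(0.677900/2)=0.943104, s=sin(0.677900/2)=0.332497; N=√[5040·1·120·6]=1904.940944
Admissible k: 0..1 (factorial args all ≥0)
  k=0: (−1)^2·1904.9409/(240)·0.9431^6·0.3325^2 = +0.617453
  k=1: (−1)^3·1904.9409/(144)·0.9431^4·0.3325^4 = -0.127911
d^4_{3,1}(0.6779) = +0.617453 -0.127911 = +0.489542
Attach z-rotation phases: D = e^{-i(3)(0.2466)}·(+0.489542)·e^{-i(1)(4.6529)} = +0.307939+0.380559i

Wigner D-matrix element, Re=0.3079 Im=0.3806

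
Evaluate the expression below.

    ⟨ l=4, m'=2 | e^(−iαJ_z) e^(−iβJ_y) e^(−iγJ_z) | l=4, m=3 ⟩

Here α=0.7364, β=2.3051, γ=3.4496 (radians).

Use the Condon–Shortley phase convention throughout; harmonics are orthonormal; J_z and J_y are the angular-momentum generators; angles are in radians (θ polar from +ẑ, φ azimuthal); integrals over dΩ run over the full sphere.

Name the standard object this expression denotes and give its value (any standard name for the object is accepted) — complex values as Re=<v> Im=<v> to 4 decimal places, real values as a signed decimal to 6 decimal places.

This is a Wigner D-matrix element — the rotation-matrix element ⟨l m'| R(α,β,γ) |l m⟩ in the angular-momentum basis.
D^4_{2,3}(0.7364,2.3051,3.4496) = e^{-i·2·0.7364}·d^4_{2,3}(2.3051)·e^{-i·3·3.4496}. Compute d first:
c=cos(2.305100/2)=0.406159, s=sin(2.305100/2)=0.913803; N=√[720·2·5040·1]=2693.993318
k∈{1,2} keeps every argument non-negative
  k=1: (−1)^0·2693.9933/(720)·0.4062^7·0.9138^1 = +0.006234
  k=2: (−1)^1·2693.9933/(240)·0.4062^5·0.9138^3 = -0.094672
d^4_{2,3}(2.3051) = +0.006234 -0.094672 = -0.088438
D = (+0.097840-0.995202i)·(-0.088438)·(-0.602615+0.798032i) = -0.065023-0.059943i

Wigner D-matrix element, Re=-0.0650 Im=-0.0599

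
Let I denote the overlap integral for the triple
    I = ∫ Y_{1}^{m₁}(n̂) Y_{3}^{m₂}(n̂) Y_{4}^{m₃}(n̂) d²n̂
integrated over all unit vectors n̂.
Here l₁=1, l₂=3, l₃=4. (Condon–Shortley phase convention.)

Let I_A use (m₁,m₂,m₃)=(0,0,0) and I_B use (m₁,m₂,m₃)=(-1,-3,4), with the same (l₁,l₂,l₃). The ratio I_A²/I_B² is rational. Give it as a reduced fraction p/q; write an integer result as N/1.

4/7

Same 1,3,4: normalisation and zero-m 3j drop out of the ratio.
A: Δ: 0! 2! 6! / 9! → 1/252; sum: t=0:+1/36 = 1/36; 3j²(1 3 4; 0 0 0) = Δ·Π!·Σ² = 4/63  (sign +1)
B: Δ: 0! 2! 6! / 9! → 1/252; sum: t=0:+1/1440 = 1/1440; 3j²(1 3 4; -1 -3 4) = Δ·Π!·Σ² = 1/9  (sign +1)
I_A²/I_B² = (4/63)/(1/9) = 4/7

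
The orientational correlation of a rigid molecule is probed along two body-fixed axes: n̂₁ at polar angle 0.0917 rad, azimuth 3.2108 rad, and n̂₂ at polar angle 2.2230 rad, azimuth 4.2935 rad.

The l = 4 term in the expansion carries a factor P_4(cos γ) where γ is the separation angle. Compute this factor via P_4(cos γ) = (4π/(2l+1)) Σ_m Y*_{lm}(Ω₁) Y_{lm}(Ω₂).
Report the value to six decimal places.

Summing Y*_{l m}(θ₁,φ₁)·Y_{l m}(θ₂,φ₂) over m ∈ [−4, 4]; prefactor 4π/(2·4+1) = 1.396263:
  term(m=-4) = -0.000002+0.000005i   from Y*(Ω₁)=+0.000030+0.000009i, Y(Ω₂)=-0.018461+0.175580i
  term(m=-3) = +0.000363-0.000039i   from Y*(Ω₁)=-0.000937-0.000197i, Y(Ω₂)=-0.362689+0.117833i
  term(m=-2) = -0.003114-0.004605i   from Y*(Ω₁)=+0.016507+0.002299i, Y(Ω₂)=-0.223186-0.247883i
  term(m=-1) = +0.007667-0.014440i   from Y*(Ω₁)=-0.169618-0.011758i, Y(Ω₂)=-0.039112+0.087844i
  term(m=+0) = -0.283286+0.000000i   from Y*(Ω₁)=+0.811063-0.000000i, Y(Ω₂)=-0.349277+0.000000i
  term(m=+1) = +0.007667+0.014440i   from Y*(Ω₁)=+0.169618-0.011758i, Y(Ω₂)=+0.039112+0.087844i
  term(m=+2) = -0.003114+0.004605i   from Y*(Ω₁)=+0.016507-0.002299i, Y(Ω₂)=-0.223186+0.247883i
  term(m=+3) = +0.000363+0.000039i   from Y*(Ω₁)=+0.000937-0.000197i, Y(Ω₂)=+0.362689+0.117833i
  term(m=+4) = -0.000002-0.000005i   from Y*(Ω₁)=+0.000030-0.000009i, Y(Ω₂)=-0.018461-0.175580i
Σ over m = -0.273458-0.000000i; ×(4π/9) → -0.381820-0.000000i. Real part: -0.381820

-0.381820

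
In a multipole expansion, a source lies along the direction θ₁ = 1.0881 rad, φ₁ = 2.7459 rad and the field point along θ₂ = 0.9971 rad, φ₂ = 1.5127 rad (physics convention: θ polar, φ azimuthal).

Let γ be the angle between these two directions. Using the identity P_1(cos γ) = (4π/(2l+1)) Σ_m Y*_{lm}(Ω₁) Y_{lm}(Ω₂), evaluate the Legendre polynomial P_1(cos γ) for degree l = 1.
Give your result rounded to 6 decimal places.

0.498331

Summing Y*_{l m}(θ₁,φ₁)·Y_{l m}(θ₂,φ₂) over m ∈ [−1, 1]; prefactor 4π/(2·1+1) = 4.188790:
  term(m=-1) = 0.02941 + 0.08379j   from Y*(Ω₁)=-0.28237 + 0.11795j, Y(Ω₂)=0.01685 - 0.28969j
  term(m=+0) = 0.06014 + 0.00000j   from Y*(Ω₁)=0.22679 + 0.00000j, Y(Ω₂)=0.26518 + 0.00000j
  term(m=+1) = 0.02941 - 0.08379j   from Y*(Ω₁)=0.28237 + 0.11795j, Y(Ω₂)=-0.01685 - 0.28969j
Σ over m = 0.11897 + 0.00000j; ×(4π/3) → 0.49833 + 0.00000j. Real part: 0.498331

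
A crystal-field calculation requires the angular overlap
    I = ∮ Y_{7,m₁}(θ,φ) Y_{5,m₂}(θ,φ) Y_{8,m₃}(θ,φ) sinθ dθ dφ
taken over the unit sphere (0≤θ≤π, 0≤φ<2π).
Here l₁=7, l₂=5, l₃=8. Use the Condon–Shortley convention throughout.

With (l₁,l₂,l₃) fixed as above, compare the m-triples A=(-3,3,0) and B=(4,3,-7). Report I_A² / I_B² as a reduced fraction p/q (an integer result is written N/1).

160/1573

l's match ⇒ only the (l;m) 3-j factors differ between A and B.
A: triangle coeff Δ(7,5,8) = 1/814773960; Σ_t [2,4]: t=2:+1/232243200 t=3:−1/21772800 t=4:+1/19906560 = 1/116121600; (3j)²=48/46189 [(7 5 8; -3 3 0)], sign=+1
B: triangle coeff Δ(7,5,8) = 1/814773960; Σ_t [2,3]: t=2:+1/1045094400 t=3:−1/2612736000 = 1/1741824000; (3j)²=33/3230 [(7 5 8; 4 3 -7)], sign=-1
I_A²/I_B² = (48/46189)/(33/3230) = 160/1573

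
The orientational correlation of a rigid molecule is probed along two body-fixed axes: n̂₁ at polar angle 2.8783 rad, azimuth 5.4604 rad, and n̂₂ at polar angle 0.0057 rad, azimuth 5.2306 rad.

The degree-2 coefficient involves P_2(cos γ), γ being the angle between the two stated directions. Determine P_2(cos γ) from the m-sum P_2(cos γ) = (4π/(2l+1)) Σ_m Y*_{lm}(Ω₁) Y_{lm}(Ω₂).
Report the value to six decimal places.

Summing Y*_{l m}(θ₁,φ₁)·Y_{l m}(θ₂,φ₂) over m ∈ [−2, 2]; prefactor 4π/(2·2+1) = 2.513274:
  m=-2: Y*=(-0.001955, -0.026092)  Y=(-0.000006, 0.000011)  product (0.000000, 0.000000)
  m=-1: Y*=(-0.132047, 0.142310)  Y=(0.002181, 0.003825)  product (-0.000832, -0.000195)
  m=+0: Y*=(0.566693, -0.000000)  Y=(0.630752, 0.000000)  product (0.357443, 0.000000)
  m=+1: Y*=(0.132047, 0.142310)  Y=(-0.002181, 0.003825)  product (-0.000832, 0.000195)
  m=+2: Y*=(-0.001955, 0.026092)  Y=(-0.000006, -0.000011)  product (0.000000, -0.000000)
Total Σ_m = (0.355779, 0.000000). Multiply by 2.513274: (0.894170, 0.000000). P_2(cos γ) = 0.894170

0.894170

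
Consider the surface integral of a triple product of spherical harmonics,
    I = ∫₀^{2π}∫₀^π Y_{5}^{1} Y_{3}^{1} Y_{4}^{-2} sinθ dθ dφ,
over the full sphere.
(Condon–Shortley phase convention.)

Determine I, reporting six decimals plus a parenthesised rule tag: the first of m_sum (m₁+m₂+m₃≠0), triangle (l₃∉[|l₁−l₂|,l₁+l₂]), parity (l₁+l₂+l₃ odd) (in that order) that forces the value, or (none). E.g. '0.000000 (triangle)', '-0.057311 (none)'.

m-sum 0 ✓  L=12 even ✓  2≤4≤8 ✓
Π(2lᵢ+1) = 11×7×9 = 693
triangle coeff Δ(5,3,4) = 1/180180
Σ_t [1,3]: t=1:−1/576 t=2:+1/144 t=3:−1/576 = 1/288
(3j)²=20/1001 [(5 3 4; 0 0 0)], sign=+1
Σ_t [2,4]: t=2:+1/384 t=3:−1/720 t=4:+1/34560 = 43/34560
(3j)²=1849/180180 [(5 3 4; 1 1 -2)], sign=+1
⇒ 4πI² = 1849/13013
I = (+1)√(1849/13013/(4π)) = 0.10633465
No selection rule forces the value: the integral is nonzero (none).

0.106335 (none)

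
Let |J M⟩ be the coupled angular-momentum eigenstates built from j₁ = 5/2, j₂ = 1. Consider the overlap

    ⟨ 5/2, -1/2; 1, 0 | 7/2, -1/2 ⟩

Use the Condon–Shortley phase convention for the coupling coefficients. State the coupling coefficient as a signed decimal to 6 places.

triangle: 0!*5!*2!/8! = 240/40320
(j±m)!: 2!*3!*1!*1!*3!*4! = 1728
prefactor² = (2J+1)*Δ*N² = 576/7
  k=0: +1/(0!*0!*3!*1!*2!*1!) = 1/12
Σ = 1/12  ⇒  CG² = 576/7*(1/12)² = 4/7
CG = +√(4/7) = +0.755929

+√(4/7) ≈ +0.755929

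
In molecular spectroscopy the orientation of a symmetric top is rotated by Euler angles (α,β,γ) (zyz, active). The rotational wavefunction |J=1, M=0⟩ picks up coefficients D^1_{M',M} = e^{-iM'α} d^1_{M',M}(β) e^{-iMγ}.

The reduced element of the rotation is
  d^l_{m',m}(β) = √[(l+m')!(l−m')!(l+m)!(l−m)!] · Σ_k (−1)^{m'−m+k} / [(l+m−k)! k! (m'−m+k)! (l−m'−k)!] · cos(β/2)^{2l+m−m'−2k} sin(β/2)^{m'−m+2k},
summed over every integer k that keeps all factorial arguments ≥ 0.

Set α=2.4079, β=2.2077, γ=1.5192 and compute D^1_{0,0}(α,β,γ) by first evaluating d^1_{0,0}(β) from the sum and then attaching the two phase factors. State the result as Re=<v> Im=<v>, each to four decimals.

D^1_{0,0}(2.4079,2.2077,1.5192) = e^{-i·0·2.4079}·d^1_{0,0}(2.2077)·e^{-i·0·1.5192}. Compute d first:
Half-angle: c=0.450162, s=0.892947. N=√(1·1·1·1)=1.000000
Admissible k: 0..1 (factorial args all ≥0)
  k=0: (−1)^0·1.0000/(1)·0.4502^2·0.8929^0 = +0.202645
  k=1: (−1)^1·1.0000/(1)·0.4502^0·0.8929^2 = -0.797355
d^1_{0,0}(2.2077) = +0.202645 -0.797355 = -0.594709
Phases: e^{-i·(0)·2.4079}=+1.000000+0.000000i, e^{-i·(0)·1.5192}=+1.000000+0.000000i ⇒ D=-0.594709+0.000000i

Re=-0.5947 Im=0.0000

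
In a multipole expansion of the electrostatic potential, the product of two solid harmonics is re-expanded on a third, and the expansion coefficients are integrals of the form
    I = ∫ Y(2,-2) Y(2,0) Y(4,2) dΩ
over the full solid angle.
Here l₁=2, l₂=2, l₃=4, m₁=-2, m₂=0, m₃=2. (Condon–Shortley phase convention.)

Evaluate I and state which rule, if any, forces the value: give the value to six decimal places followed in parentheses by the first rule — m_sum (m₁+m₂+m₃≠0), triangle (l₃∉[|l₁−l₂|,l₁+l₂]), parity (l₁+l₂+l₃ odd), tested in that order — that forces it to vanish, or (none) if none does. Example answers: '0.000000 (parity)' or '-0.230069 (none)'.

0.156078 (none)

Rules hold: Σm=0, L=8 even, 0≤4≤4.
N = 5·5·9 = 225
Δ = 0!·4!·4!/9! = 1/630
Racah Σ t=0..0: t=0:+1/16 = 1/16
⇒ 3j(2 2 4; 0 0 0)² = 2/35, sgn +1
Racah Σ t=0..0: t=0:+1/96 = 1/96
⇒ 3j(2 2 4; -2 0 2)² = 1/42, sgn +1
4πI² = N·(3j₀)²·(3jₘ)² = 15/49
I = +1·√(0.306122/4π) = 0.15607835
No selection rule forces the value: the integral is nonzero (none).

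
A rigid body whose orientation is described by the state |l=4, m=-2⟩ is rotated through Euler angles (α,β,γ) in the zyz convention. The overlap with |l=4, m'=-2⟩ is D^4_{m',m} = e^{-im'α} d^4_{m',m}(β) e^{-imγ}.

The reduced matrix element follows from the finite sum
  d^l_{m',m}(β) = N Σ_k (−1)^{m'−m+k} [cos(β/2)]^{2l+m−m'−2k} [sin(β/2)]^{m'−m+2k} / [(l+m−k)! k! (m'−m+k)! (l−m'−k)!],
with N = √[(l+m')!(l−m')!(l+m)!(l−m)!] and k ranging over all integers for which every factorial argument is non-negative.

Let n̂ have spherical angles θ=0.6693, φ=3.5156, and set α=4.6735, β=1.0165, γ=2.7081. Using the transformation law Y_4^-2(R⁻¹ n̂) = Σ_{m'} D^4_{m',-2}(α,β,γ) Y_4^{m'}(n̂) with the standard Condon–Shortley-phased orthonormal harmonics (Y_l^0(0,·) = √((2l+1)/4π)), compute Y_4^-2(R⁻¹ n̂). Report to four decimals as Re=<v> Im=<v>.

Need the full column D^4_{m',-2} for m'=−4..4 at α=4.6735, β=1.0165, γ=2.7081.
cos(β/2)=0.873597, sin(β/2)=0.486649
d^4_{-4,-2}: single k=2 term ⇒ +0.557031;  D = +0.290324-0.475390i
d^4_{-3,-2}: k∈[1..2] ⇒ +0.707065 -0.658249 = +0.048817;  D = +0.040641+0.027044i
d^4_{-2,-2}: k∈[0..2] ⇒ +0.339227 -1.263227 +0.490005 = -0.433995;  D = +0.254292-0.351691i
d^4_{-1,-2}: k∈[0..2] ⇒ -0.801737 +1.243974 -0.257353 = +0.184884;  D = -0.145497-0.114073i
d^4_{0,-2}: k∈[0..2] ⇒ +0.998669 -0.826418 +0.096170 = +0.268421;  D = +0.173703-0.204640i
d^4_{1,-2}: k∈[0..2] ⇒ -0.829316 +0.386029 -0.023959 = -0.467245;  D = -0.344194-0.315988i
d^4_{2,-2}: k∈[0..2] ⇒ +0.490005 -0.121647 +0.003146 = +0.371504;  D = -0.261691+0.263692i
d^4_{3,-2}: k∈[0..1] ⇒ -0.204268 +0.021129 = -0.183138;  D = +0.124877+0.133960i
d^4_{4,-2}: single k=0 term ⇒ +0.053641;  D = +0.040629-0.035023i
Y_4^{m'}(θ=0.6693,φ=3.5156) and Σ D·Y over m':
  (+0.2903-0.4754i)·(+0.0049-0.0654i)  (+0.0406+0.0270i)·(-0.1017+0.2112i)  (+0.2543-0.3517i)·(+0.3120-0.2895i)  (-0.1455-0.1141i)·(-0.2797+0.1098i)  (+0.1737-0.2046i)·(-0.2339+0.0000i)  (-0.3442-0.3160i)·(+0.2797+0.1098i)  (-0.2617+0.2637i)·(+0.3120+0.2895i)  (+0.1249+0.1340i)·(+0.1017+0.2112i)  (+0.0406-0.0350i)·(+0.0049+0.0654i)
Y_4^-2(R⁻¹ n̂) = -0.282088-0.212204i

Re=-0.2821 Im=-0.2122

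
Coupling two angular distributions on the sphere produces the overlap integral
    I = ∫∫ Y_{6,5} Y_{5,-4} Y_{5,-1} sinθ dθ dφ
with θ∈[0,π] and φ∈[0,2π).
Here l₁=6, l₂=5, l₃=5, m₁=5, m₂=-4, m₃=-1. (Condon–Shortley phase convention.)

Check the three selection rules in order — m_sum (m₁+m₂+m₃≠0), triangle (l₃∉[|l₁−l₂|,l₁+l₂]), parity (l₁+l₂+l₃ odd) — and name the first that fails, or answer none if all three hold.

m₁+m₂+m₃ = 5 − 4 − 1 = 0  ✓
triangle: |6−5|=1 ≤ l₃=5 ≤ 6+5=11  ✓
parity: l₁+l₂+l₃ = 16 is even  ✓

none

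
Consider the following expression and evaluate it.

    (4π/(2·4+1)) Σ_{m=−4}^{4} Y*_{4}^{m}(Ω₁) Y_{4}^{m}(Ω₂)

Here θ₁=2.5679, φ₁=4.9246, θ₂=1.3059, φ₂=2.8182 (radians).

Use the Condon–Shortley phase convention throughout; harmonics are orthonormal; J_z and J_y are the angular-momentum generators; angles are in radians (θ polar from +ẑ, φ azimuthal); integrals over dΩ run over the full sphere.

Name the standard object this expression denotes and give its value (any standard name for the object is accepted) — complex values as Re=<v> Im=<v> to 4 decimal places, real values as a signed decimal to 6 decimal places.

Legendre polynomial (addition theorem), -0.268659

This sum is the spherical-harmonic addition theorem: it equals the Legendre polynomial P_l(cos γ) of the angle γ between the two directions.
Addition theorem: P_4(cos γ) = (4π/9) Σ_m Y*_{lm}(Ω₁) Y_{lm}(Ω₂), m = −4…4:
  m=-4: (0.025375, 0.028818) × (0.105082, 0.369286) = (-0.007976, 0.012399)  (running Σ = (-0.007976, 0.012399))
  m=-3: (0.099916, -0.135145) × (-0.166489, -0.243033) = (-0.049479, -0.001783)  (running Σ = (-0.057455, 0.010616))
  m=-2: (-0.353621, -0.159797) × (-0.129351, -0.097678) = (0.030132, 0.055211)  (running Σ = (-0.027323, 0.065827))
  m=-1: (-0.088030, 0.408576) × (0.285643, 0.095736) = (-0.064260, 0.108279)  (running Σ = (-0.091583, 0.174106))
  m=0: (-0.078882, -0.000000) × (0.117223, 0.000000) = (-0.009247, -0.000000)  (running Σ = (-0.100830, 0.174106))
  m=1: (0.088030, 0.408576) × (-0.285643, 0.095736) = (-0.064260, -0.108279)  (running Σ = (-0.165090, 0.065827))
  m=2: (-0.353621, 0.159797) × (-0.129351, 0.097678) = (0.030132, -0.055211)  (running Σ = (-0.134958, 0.010616))
  m=3: (-0.099916, -0.135145) × (0.166489, -0.243033) = (-0.049479, 0.001783)  (running Σ = (-0.184437, 0.012399))
  m=4: (0.025375, -0.028818) × (0.105082, -0.369286) = (-0.007976, -0.012399)  (running Σ = (-0.192413, 0.000000))
Total Σ_m = (-0.192413, 0.000000). Multiply by 1.396263: (-0.268659, 0.000000). P_4(cos γ) = -0.268659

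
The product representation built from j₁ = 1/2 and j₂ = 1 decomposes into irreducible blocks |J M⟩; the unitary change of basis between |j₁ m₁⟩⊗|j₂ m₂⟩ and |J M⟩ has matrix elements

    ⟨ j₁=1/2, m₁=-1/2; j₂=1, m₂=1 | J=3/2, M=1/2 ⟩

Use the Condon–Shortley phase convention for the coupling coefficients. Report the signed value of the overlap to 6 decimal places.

+√(1/3) ≈ +0.577350

triangle: 0!·1!·2!/4! = 2/24
(j±m)!: 0!·1!·2!·0!·2!·1! = 4
prefactor² = (2J+1)·Δ·N² = 4/3
  k=0: +1/(0!·0!·1!·2!·0!·0!) = 1/2
Σ = 1/2  ⇒  CG² = 4/3·(1/2)² = 1/3
CG = +√(1/3) = +0.577350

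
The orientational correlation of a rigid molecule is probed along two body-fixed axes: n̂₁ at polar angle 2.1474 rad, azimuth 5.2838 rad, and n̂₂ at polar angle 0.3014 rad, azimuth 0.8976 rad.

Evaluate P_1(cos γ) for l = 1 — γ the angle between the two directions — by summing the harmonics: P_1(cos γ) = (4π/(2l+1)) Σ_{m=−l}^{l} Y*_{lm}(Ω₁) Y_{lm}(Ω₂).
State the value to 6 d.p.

-0.600348

Term-by-term m-sum for l=1 (normalisation 4π/3 = 4.188790):
  m=-1: (0.156640, -0.243623) × (0.063946, -0.080187) = (-0.009519, -0.028139)  (running Σ = (-0.009519, -0.028139))
  m=0: (-0.266376, -0.000000) × (0.466577, 0.000000) = (-0.124285, -0.000000)  (running Σ = (-0.133804, -0.028139))
  m=1: (-0.156640, -0.243623) × (-0.063946, -0.080187) = (-0.009519, 0.028139)  (running Σ = (-0.143323, 0.000000))
Total Σ_m = (-0.143323, 0.000000). Multiply by 4.188790: (-0.600348, 0.000000). P_1(cos γ) = -0.600348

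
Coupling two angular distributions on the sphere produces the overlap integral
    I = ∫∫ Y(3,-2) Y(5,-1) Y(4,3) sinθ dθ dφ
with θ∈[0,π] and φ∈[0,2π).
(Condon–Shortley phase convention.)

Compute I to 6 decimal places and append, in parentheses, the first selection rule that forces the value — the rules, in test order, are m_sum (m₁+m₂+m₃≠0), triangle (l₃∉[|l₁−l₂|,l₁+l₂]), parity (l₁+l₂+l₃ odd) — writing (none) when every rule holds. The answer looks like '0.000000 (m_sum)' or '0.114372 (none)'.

m-sum 0 ✓  L=12 even ✓  2≤4≤8 ✓
Π(2lᵢ+1) = 7×11×9 = 693
triangle coeff Δ(3,5,4) = 1/180180
Σ_t [1,3]: t=1:−1/576 t=2:+1/144 t=3:−1/576 = 1/288
(3j)²=20/1001 [(3 5 4; 0 0 0)], sign=+1
Σ_t [3,4]: t=3:−1/1440 t=4:+1/17280 = -11/17280
(3j)²=11/468 [(3 5 4; -2 -1 3)], sign=+1
⇒ 4πI² = 55/169
I = (+1)√(55/169/(4π)) = 0.16092854
No selection rule forces the value: the integral is nonzero (none).

0.160929 (none)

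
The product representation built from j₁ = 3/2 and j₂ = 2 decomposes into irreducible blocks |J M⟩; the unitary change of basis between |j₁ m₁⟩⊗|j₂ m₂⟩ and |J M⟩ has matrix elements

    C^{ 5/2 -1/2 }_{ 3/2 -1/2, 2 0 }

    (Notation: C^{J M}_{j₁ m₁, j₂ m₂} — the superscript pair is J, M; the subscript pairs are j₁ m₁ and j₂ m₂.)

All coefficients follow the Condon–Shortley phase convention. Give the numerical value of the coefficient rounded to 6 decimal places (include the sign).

-0.292770  (= −√(3/35))

triangle: 1!·2!·3!/7! = 12/5040
(j±m)!: 1!·2!·2!·2!·2!·3! = 96
prefactor² = (2J+1)·Δ·N² = 48/35
  k=0: +1/(0!·1!·2!·2!·0!·1!) = 1/4
  k=1: −1/(1!·0!·1!·1!·1!·2!) = -1/2
Σ = -1/4  ⇒  CG² = 48/35·(-1/4)² = 3/35
CG = −√(3/35) = -0.292770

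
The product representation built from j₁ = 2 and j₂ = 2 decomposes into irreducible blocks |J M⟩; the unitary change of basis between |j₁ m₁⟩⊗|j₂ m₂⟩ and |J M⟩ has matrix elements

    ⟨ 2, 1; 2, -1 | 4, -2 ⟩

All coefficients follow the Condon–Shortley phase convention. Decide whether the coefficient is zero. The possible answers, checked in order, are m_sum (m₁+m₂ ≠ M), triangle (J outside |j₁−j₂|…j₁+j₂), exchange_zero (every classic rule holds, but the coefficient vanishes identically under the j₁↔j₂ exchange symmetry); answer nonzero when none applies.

m_sum

m-sum: m₁+m₂ = 1+(-1) = 0, M = -2  ✗ ⇒ coefficient is 0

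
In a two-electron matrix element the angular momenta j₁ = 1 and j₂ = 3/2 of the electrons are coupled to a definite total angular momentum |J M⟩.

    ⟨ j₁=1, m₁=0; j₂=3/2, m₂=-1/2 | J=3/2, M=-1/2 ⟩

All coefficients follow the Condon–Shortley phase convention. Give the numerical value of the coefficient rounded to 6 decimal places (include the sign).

√[4·1!1!2!/5! · 1!1!1!2!1!2!] = √(4/15)
  +(−1)^0/∏(0,1,1,1,0,1)! = 1  (running 1)
  +(−1)^1/∏(1,0,0,0,1,2)! = -1/2  (running 1/2)
⟨..|..⟩ = √(4/15)·(1/2) = +0.258199

+0.258199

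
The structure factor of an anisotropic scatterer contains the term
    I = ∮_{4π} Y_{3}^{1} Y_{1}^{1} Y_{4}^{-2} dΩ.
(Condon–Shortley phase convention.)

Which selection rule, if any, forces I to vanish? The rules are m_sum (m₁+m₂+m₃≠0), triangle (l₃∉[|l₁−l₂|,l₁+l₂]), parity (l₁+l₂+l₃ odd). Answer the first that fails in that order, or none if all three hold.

none

Σmᵢ = 0  ✓
l₃∈[|l₁−l₂|,l₁+l₂]=[2,4], have l₃=4  ✓
Σlᵢ = 8 ⇒ even  ✓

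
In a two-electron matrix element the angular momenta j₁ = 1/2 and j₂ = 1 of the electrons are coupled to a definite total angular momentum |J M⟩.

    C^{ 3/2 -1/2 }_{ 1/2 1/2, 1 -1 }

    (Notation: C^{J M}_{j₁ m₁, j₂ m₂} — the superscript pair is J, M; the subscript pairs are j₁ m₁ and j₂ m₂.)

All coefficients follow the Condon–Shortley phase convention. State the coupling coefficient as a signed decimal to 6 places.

+√(1/3) ≈ +0.577350

j₁+j₂−J=0  J+j₁−j₂=1  J−j₁+j₂=2  j₁+j₂+J+1=4
(j₁±m₁, j₂±m₂, J±M) = (1,0,0,2,1,2)
P² = 4/3
sum k=0..0:
  [0] +1/2 = 1/2
S = 1/2
C² = P²·S² = 1/3 ; C = +0.577350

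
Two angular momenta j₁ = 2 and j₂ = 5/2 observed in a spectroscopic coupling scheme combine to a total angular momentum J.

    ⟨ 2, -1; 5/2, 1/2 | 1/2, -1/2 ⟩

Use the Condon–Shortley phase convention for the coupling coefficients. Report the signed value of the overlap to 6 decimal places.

-0.365148

j₁+j₂−J=4  J+j₁−j₂=0  J−j₁+j₂=1  j₁+j₂+J+1=6
(j₁±m₁, j₂±m₂, J±M) = (1,3,3,2,0,1)
P² = 24/5
sum k=3..3:
  [3] −1/6 = -1/6
S = -1/6
C² = P²·S² = 2/15 ; C = -0.365148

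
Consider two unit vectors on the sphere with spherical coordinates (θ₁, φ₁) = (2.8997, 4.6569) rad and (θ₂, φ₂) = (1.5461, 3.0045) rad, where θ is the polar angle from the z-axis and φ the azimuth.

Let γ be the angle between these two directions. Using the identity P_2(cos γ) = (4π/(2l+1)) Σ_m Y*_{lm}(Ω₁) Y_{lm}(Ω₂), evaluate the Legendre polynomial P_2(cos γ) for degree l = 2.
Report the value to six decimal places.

Term-by-term m-sum for l=2 (normalisation 4π/5 = 2.513274):
  m=-2: Y*=-0.02203 + 0.00245j  Y=0.37162 + 0.10452j  product -0.00844 - 0.00139j
  m=-1: Y*=0.00996 + 0.17939j  Y=-0.01889 - 0.00261j  product 0.00028 - 0.00342j
  m=+0: Y*=0.57649 + 0.00000j  Y=-0.31481 + 0.00000j  product -0.18149 + 0.00000j
  m=+1: Y*=-0.00996 + 0.17939j  Y=0.01889 - 0.00261j  product 0.00028 + 0.00342j
  m=+2: Y*=-0.02203 - 0.00245j  Y=0.37162 - 0.10452j  product -0.00844 + 0.00139j
Accumulated sum -0.19781 + 0.00000j; after 4π/(2l+1) scaling, -0.49716 + 0.00000j ⇒ P_2 = -0.497162

-0.497162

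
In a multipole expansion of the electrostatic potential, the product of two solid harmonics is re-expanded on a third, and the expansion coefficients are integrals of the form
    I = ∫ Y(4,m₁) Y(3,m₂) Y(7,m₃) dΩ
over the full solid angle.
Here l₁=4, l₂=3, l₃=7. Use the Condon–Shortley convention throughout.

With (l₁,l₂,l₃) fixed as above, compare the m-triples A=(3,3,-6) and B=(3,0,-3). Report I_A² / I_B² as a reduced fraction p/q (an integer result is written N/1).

Shared (l₁,l₂,l₃)=(4,3,7): N and (l;000)² cancel in I_A²/I_B².
A: Δ = 0!·8!·6!/15! = 1/45045; Racah Σ t=0..0: t=0:+1/3628800 = 1/3628800; ⇒ 3j(4 3 7; 3 3 -6)² = 4/105, sgn -1
B: Δ = 0!·8!·6!/15! = 1/45045; Racah Σ t=0..0: t=0:+1/181440 = 1/181440; ⇒ 3j(4 3 7; 3 0 -3)² = 32/3003, sgn +1
I_A²/I_B² = (4/105)/(32/3003) = 143/40

143/40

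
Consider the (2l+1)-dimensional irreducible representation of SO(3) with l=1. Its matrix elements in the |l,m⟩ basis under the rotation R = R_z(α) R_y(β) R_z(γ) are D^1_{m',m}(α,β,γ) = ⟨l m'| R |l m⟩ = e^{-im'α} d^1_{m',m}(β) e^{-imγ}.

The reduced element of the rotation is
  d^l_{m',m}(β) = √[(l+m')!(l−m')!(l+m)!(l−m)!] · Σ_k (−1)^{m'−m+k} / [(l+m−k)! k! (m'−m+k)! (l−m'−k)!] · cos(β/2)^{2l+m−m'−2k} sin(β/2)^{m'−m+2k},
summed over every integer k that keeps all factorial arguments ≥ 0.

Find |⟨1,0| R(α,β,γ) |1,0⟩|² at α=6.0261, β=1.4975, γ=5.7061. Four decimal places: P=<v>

First d^1_{0,0}(β=1.4975), then the phase factors e^{-i(0)α} and e^{-i(0)γ}:
With c≡cos(β/2)=0.732540 and s≡sin(β/2)=0.680724, N=[1·1·1·1]^{1/2}=1.000000
The bounds max(0,m−m')=0 and min(l+m,l−m')=1 give 2 terms
  k=0: (−1)^0·1.0000/(1)·0.7325^2·0.6807^0 = +0.536615
  k=1: (−1)^1·1.0000/(1)·0.7325^0·0.6807^2 = -0.463385
d^1_{0,0}(1.4975) = +0.536615 -0.463385 = +0.073231
|D^1_{0,0}|² = |d^1_{0,0}(β)|² = (+0.073231)² = 0.005363 (the z-rotation phases have unit modulus)

P=0.0054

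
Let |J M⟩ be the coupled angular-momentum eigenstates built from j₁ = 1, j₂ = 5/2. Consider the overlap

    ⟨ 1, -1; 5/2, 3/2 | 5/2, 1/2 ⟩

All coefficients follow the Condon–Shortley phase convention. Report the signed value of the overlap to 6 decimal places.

triangle: 1!·1!·4!/7! = 24/5040
(j±m)!: 0!·2!·4!·1!·3!·2! = 576
prefactor² = (2J+1)·Δ·N² = 576/35
  k=1: −1/(1!·0!·1!·3!·0!·1!) = -1/6
Σ = -1/6  ⇒  CG² = 576/35·(-1/6)² = 16/35
CG = −√(16/35) = -0.676123

-0.676123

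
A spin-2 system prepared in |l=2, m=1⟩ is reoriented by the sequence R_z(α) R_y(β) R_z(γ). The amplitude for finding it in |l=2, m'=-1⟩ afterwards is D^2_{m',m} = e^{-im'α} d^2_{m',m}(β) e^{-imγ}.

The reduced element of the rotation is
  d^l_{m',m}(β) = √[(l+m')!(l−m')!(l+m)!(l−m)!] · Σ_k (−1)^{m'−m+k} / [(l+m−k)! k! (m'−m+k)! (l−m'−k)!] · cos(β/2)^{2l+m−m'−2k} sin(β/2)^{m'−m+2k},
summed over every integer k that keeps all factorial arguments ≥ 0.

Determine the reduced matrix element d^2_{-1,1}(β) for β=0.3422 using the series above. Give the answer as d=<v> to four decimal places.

d=0.0836

d^2_{-1,1}(β=0.3422) via the finite sum:
Half-angle: c=0.985398, s=0.170266. N=√(1·6·6·1)=6.000000
The bounds max(0,m−m')=2 and min(l+m,l−m')=3 give 2 terms
  k=2: (−1)^0·6.0000/(2)·0.9854^2·0.1703^2 = +0.084451
  k=3: (−1)^1·6.0000/(6)·0.9854^0·0.1703^4 = -0.000840
d^2_{-1,1}(0.3422) = +0.084451 -0.000840 = +0.083610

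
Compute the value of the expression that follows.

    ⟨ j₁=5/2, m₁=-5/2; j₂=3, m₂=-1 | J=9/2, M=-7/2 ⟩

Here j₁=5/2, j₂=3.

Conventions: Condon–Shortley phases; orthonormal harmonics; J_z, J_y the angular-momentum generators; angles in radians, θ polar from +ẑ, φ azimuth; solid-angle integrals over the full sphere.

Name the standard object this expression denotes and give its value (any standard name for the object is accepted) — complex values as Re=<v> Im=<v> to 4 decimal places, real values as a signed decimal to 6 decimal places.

Clebsch–Gordan coefficient, −√(50/99) ≈ -0.710669

This is a Clebsch–Gordan (vector-coupling) coefficient.
triangle: 1!*4!*5!/11! = 2880/39916800
(j±m)!: 0!*5!*2!*4!*1!*8! = 232243200
prefactor² = (2J+1)*Δ*N² = 1843200/11
  k=1: −1/(1!*0!*4!*1!*0!*4!) = -1/576
Σ = -1/576  ⇒  CG² = 1843200/11*(-1/576)² = 50/99
CG = −√(50/99) = -0.710669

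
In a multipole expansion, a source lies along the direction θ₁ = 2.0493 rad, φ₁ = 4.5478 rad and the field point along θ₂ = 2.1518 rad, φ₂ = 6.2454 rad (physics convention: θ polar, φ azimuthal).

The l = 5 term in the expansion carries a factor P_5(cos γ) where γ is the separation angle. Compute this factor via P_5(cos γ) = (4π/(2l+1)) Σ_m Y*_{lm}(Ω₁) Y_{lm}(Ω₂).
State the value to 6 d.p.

0.263611

Term-by-term m-sum for l=5 (normalisation 4π/11 = 1.142397):
  m=-5: (-0.187555, -0.173975) × (0.186058, 0.035576) = (-0.028707, -0.039042)  (running Σ = (-0.028707, -0.039042))
  m=-4: (-0.331923, 0.256734) × (-0.388838, -0.059221) = (0.144268, -0.080171)  (running Σ = (0.115561, -0.119213))
  m=-3: (0.104151, 0.193504) × (0.343563, 0.039113) = (0.028214, 0.070555)  (running Σ = (0.143775, -0.048658))
  m=-2: (-0.211783, 0.072346) × (0.062380, 0.004723) = (-0.013553, 0.003513)  (running Σ = (0.130223, -0.045145))
  m=-1: (0.047713, 0.287270) × (-0.350932, -0.013266) = (-0.012933, -0.101445)  (running Σ = (0.117290, -0.146591))
  m=0: (-0.161054, -0.000000) × (0.023762, 0.000000) = (-0.003827, -0.000000)  (running Σ = (0.113463, -0.146591))
  m=1: (-0.047713, 0.287270) × (0.350932, -0.013266) = (-0.012933, 0.101445)  (running Σ = (0.100530, -0.045145))
  m=2: (-0.211783, -0.072346) × (0.062380, -0.004723) = (-0.013553, -0.003513)  (running Σ = (0.086977, -0.048658))
  m=3: (-0.104151, 0.193504) × (-0.343563, 0.039113) = (0.028214, -0.070555)  (running Σ = (0.115191, -0.119213))
  m=4: (-0.331923, -0.256734) × (-0.388838, 0.059221) = (0.144268, 0.080171)  (running Σ = (0.259459, -0.039042))
  m=5: (0.187555, -0.173975) × (-0.186058, 0.035576) = (-0.028707, 0.039042)  (running Σ = (0.230752, 0.000000))
Σ over m = (0.230752, 0.000000); ×(4π/11) → (0.263611, 0.000000). Real part: 0.263611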